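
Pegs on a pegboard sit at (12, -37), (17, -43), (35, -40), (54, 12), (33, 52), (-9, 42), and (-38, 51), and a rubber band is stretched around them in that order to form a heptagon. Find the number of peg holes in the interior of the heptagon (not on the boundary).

The shoelace formula gives twice the area as |[12·(-43) − 17·(-37)] + [17·(-40) − 35·(-43)] + [35·12 − 54·(-40)] + [54·52 − 33·12] + [33·42 − (-9)·52] + [(-9)·51 − (-38)·42] + [(-38)·(-37) − 12·51]| = 9715, so the area is 9715/2.
The number of boundary lattice points is Σ gcd(|Δx|,|Δy|) = gcd(5,6) + gcd(18,3) + gcd(19,52) + gcd(21,40) + gcd(42,10) + gcd(29,9) + gcd(50,88) = 1+3+1+1+2+1+2 = 11.
By Pick's theorem A = I + B/2 − 1, so I = 9715/2 − 11/2 + 1 = 4853.

4853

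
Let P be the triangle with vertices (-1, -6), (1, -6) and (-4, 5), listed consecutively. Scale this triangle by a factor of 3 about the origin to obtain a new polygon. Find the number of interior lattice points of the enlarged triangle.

By the shoelace formula, twice the signed area is |[(-1)·(-6) − 1·(-6)] + [1·5 − (-4)·(-6)] + [(-4)·(-6) − (-1)·5]| = 22, so the area is 11.
Summing gcd(|Δx|,|Δy|) over the edges gives the boundary count: gcd(2,0) + gcd(5,11) + gcd(3,11) = 2+1+1 = 4.
Scaling by 3 multiplies the area by 3² = 9 (so the new area is 99) and multiplies the boundary lattice-point count by 3, giving 12.
By Pick's theorem, the interior count of the dilated polygon is 99 − 12/2 + 1 = 94.

94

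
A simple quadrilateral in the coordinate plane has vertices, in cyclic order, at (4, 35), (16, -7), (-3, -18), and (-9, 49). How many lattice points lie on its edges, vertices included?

9

The number of boundary lattice points is Σ gcd(|Δx|,|Δy|) = gcd(12,42) + gcd(19,11) + gcd(6,67) + gcd(13,14) = 6+1+1+1 = 9.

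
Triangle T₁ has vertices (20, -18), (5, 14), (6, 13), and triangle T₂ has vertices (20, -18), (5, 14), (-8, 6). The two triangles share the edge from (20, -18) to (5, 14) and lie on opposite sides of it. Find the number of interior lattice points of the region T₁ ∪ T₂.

274

The union is the simple quadrilateral with vertices (20, -18), (6, 13), (5, 14), (-8, 6) in order.
The shoelace formula gives twice the area as |(20·13 − 6·(-18)) + (6·14 − 5·13) + (5·6 − (-8)·14) + ((-8)·(-18) − 20·6)| = 553, so the area is 276.5.
Summing gcd(|Δx|,|Δy|) over the edges gives the boundary count: gcd(14,31) + gcd(1,1) + gcd(13,8) + gcd(28,24) = 1+1+1+4 = 7.
By Pick's theorem I = A − B/2 + 1 = 276.5 − 7/2 + 1 = 274.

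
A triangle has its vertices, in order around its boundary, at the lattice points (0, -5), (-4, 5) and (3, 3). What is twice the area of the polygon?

Using the shoelace formula, 2A = |(0·5 − (-4)·(-5)) + ((-4)·3 − 3·5) + (3·(-5) − 0·3)| = 62, so the area is 31.

62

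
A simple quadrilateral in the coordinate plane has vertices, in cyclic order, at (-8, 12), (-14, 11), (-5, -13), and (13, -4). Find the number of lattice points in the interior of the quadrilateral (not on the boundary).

309

The shoelace formula gives twice the area as |((-8)·11 − (-14)·12) + ((-14)·(-13) − (-5)·11) + ((-5)·(-4) − 13·(-13)) + (13·12 − (-8)·(-4))| = 630, so the area is 315.
The number of boundary lattice points is Σ gcd(|Δx|,|Δy|) = gcd(6,1) + gcd(9,24) + gcd(18,9) + gcd(21,16) = 1+3+9+1 = 14.
By Pick's theorem A = I + B/2 − 1, so I = 315 − 14/2 + 1 = 309.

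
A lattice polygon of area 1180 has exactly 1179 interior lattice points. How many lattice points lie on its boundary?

Pick's theorem gives A = I + B/2 − 1, so B = 2(A − I + 1) = 2(1180 − 1179 + 1) = 4.

4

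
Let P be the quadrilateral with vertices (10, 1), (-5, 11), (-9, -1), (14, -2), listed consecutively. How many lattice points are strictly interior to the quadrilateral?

By the shoelace formula, twice the signed area is |[10·11 − (-5)·1] + [(-5)·(-1) − (-9)·11] + [(-9)·(-2) − 14·(-1)] + [14·1 − 10·(-2)]| = 285, so the area is 142.5.
Summing gcd(|Δx|,|Δy|) over the edges gives the boundary count: gcd(15,10) + gcd(4,12) + gcd(23,1) + gcd(4,3) = 5+4+1+1 = 11.
By Pick's theorem A = I + B/2 − 1, so I = 142.5 − 11/2 + 1 = 138.

138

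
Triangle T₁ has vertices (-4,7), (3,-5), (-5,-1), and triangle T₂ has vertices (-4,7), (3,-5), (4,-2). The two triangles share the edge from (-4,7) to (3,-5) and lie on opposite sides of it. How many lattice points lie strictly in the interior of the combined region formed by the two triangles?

48

The union is the simple quadrilateral with vertices (-4,7), (-5,-1), (3,-5), (4,-2) in order.
The shoelace formula gives twice the area as |[(-4)·(-1) − (-5)·7] + [(-5)·(-5) − 3·(-1)] + [3·(-2) − 4·(-5)] + [4·7 − (-4)·(-2)]| = 101, so the area is 101/2.
Summing gcd(|Δx|,|Δy|) over the edges gives the boundary count: gcd(1,8) + gcd(8,4) + gcd(1,3) + gcd(8,9) = 1+4+1+1 = 7.
By Pick's theorem I = A − B/2 + 1 = 101/2 − 7/2 + 1 = 48.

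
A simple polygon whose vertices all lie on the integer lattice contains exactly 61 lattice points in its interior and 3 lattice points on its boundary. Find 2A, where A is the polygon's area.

By Pick's theorem, A = I + B/2 − 1 = 61 + 3/2 − 1 = 123/2.
Hence 2A = 123.

123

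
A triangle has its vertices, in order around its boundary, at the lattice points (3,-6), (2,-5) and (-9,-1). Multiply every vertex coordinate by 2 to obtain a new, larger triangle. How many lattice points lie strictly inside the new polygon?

By the shoelace formula, twice the signed area is |(3·(-5) − 2·(-6)) + (2·(-1) − (-9)·(-5)) + ((-9)·(-6) − 3·(-1))| = 7, so the area is 3.5.
Summing gcd(|Δx|,|Δy|) over the edges gives the boundary count: gcd(1,1) + gcd(11,4) + gcd(12,5) = 1+1+1 = 3.
Scaling by 2 multiplies the area by 2² = 4 (so the new area is 14) and multiplies the boundary lattice-point count by 2, giving 6.
By Pick's theorem, the interior count of the dilated polygon is 14 − 6/2 + 1 = 12.

12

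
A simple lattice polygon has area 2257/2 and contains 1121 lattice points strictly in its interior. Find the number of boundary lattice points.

17

Pick's theorem gives A = I + B/2 − 1, so B = 2(A − I + 1) = 2(2257/2 − 1121 + 1) = 17.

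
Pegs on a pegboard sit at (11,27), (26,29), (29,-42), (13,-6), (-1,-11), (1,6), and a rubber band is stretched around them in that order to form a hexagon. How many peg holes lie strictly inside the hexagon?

Using the shoelace formula, 2A = |(11·29 − 26·27) + (26·(-42) − 29·29) + (29·(-6) − 13·(-42)) + (13·(-11) − (-1)·(-6)) + ((-1)·6 − 1·(-11)) + (1·27 − 11·6)| = 2127, so the area is 1063.5.
The number of boundary lattice points is Σ gcd(|Δx|,|Δy|) = gcd(15,2) + gcd(3,71) + gcd(16,36) + gcd(14,5) + gcd(2,17) + gcd(10,21) = 1+1+4+1+1+1 = 9.
By Pick's theorem A = I + B/2 − 1, so I = 1063.5 − 9/2 + 1 = 1060.

1060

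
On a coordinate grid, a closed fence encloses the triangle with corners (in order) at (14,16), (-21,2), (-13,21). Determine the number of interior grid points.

273

By the shoelace formula, twice the signed area is |(14·2 − (-21)·16) + ((-21)·21 − (-13)·2) + ((-13)·16 − 14·21)| = 553, so the area is 553/2.
Along each edge there are gcd(|Δx|,|Δy|)+1 lattice points, so counting each shared vertex once the boundary has gcd(35,14) + gcd(8,19) + gcd(27,5) = 7+1+1 = 9.
Pick's theorem gives I = A − B/2 + 1 = 553/2 − 9/2 + 1 = 273.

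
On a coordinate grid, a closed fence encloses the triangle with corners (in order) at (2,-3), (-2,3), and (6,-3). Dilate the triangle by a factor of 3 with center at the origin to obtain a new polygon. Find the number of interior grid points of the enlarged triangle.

97

The shoelace formula gives twice the area as |(2·3 − (-2)·(-3)) + ((-2)·(-3) − 6·3) + (6·(-3) − 2·(-3))| = 24, so the area is 12.
The number of boundary lattice points is Σ gcd(|Δx|,|Δy|) = gcd(4,6) + gcd(8,6) + gcd(4,0) = 2+2+4 = 8.
Scaling by 3 multiplies the area by 3² = 9 (so the new area is 108) and multiplies the boundary lattice-point count by 3, giving 24.
By Pick's theorem, the interior count of the dilated polygon is 108 − 24/2 + 1 = 97.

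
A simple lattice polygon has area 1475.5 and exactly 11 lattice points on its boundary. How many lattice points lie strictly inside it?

1471

From Pick's theorem, I = A − B/2 + 1 = 1475.5 − 11/2 + 1 = 1471.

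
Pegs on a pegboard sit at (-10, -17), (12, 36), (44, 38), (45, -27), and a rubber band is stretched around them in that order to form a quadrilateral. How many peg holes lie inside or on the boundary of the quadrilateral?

2614

By the shoelace formula, twice the signed area is |((-10)·36 − 12·(-17)) + (12·38 − 44·36) + (44·(-27) − 45·38) + (45·(-17) − (-10)·(-27))| = 5217, so the area is 2608.5.
The number of boundary lattice points is Σ gcd(|Δx|,|Δy|) = gcd(22,53) + gcd(32,2) + gcd(1,65) + gcd(55,10) = 1+2+1+5 = 9.
Pick's theorem gives I = A − B/2 + 1 = 2608.5 − 9/2 + 1 = 2605, so the closed region contains I + B = 2605 + 9 = 2614 lattice points.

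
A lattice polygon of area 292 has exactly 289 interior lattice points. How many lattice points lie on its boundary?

8

Pick's theorem gives A = I + B/2 − 1, so B = 2(A − I + 1) = 2(292 − 289 + 1) = 8.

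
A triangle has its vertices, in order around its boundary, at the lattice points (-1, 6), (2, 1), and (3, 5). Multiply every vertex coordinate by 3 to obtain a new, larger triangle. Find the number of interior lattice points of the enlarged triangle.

By the shoelace formula, twice the signed area is |[(-1)·1 − 2·6] + [2·5 − 3·1] + [3·6 − (-1)·5]| = 17, so the area is 8.5.
The number of boundary lattice points is Σ gcd(|Δx|,|Δy|) = gcd(3,5) + gcd(1,4) + gcd(4,1) = 1+1+1 = 3.
Scaling by 3 multiplies the area by 3² = 9 (so the new area is 76.5) and multiplies the boundary lattice-point count by 3, giving 9.
By Pick's theorem, the interior count of the dilated polygon is 76.5 − 9/2 + 1 = 73.

73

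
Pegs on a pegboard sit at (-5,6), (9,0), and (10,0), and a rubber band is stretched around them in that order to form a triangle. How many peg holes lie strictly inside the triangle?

1

The shoelace formula gives twice the area as |[(-5)·0 − 9·6] + [9·0 − 10·0] + [10·6 − (-5)·0]| = 6, so the area is 3.
Along each edge there are gcd(|Δx|,|Δy|)+1 lattice points, so counting each shared vertex once the boundary has gcd(14,6) + gcd(1,0) + gcd(15,6) = 2+1+3 = 6.
By Pick's theorem A = I + B/2 − 1, so I = 3 − 6/2 + 1 = 1.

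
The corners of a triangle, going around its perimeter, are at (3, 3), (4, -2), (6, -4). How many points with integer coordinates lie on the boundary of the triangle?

4

Along each edge there are gcd(|Δx|,|Δy|)+1 lattice points, so counting each shared vertex once the boundary has gcd(1,5) + gcd(2,2) + gcd(3,7) = 1+2+1 = 4.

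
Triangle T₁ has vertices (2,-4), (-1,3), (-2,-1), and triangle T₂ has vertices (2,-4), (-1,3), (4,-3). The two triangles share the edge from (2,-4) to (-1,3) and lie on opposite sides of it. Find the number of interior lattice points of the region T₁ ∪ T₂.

The union is the simple quadrilateral with vertices (2,-4), (-2,-1), (-1,3), (4,-3) in order.
The shoelace formula gives twice the area as |[2·(-1) − (-2)·(-4)] + [(-2)·3 − (-1)·(-1)] + [(-1)·(-3) − 4·3] + [4·(-4) − 2·(-3)]| = 36, so the area is 18.
The number of boundary lattice points is Σ gcd(|Δx|,|Δy|) = gcd(4,3) + gcd(1,4) + gcd(5,6) + gcd(2,1) = 1+1+1+1 = 4.
By Pick's theorem I = A − B/2 + 1 = 18 − 4/2 + 1 = 17.

17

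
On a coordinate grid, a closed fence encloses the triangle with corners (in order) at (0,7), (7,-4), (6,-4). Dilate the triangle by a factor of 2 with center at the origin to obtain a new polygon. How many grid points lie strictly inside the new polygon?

Using the shoelace formula, 2A = |[0·(-4) − 7·7] + [7·(-4) − 6·(-4)] + [6·7 − 0·(-4)]| = 11, so the area is 11/2.
Along each edge there are gcd(|Δx|,|Δy|)+1 lattice points, so counting each shared vertex once the boundary has gcd(7,11) + gcd(1,0) + gcd(6,11) = 1+1+1 = 3.
Scaling by 2 multiplies the area by 2² = 4 (so the new area is 22) and multiplies the boundary lattice-point count by 2, giving 6.
By Pick's theorem, the interior count of the dilated polygon is 22 − 6/2 + 1 = 20.

20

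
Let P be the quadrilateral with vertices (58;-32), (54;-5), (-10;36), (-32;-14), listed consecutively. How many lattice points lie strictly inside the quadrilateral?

3220

The shoelace formula gives twice the area as |[58·(-5) − 54·(-32)] + [54·36 − (-10)·(-5)] + [(-10)·(-14) − (-32)·36] + [(-32)·(-32) − 58·(-14)]| = 6460, so the area is 3230.
Along each edge there are gcd(|Δx|,|Δy|)+1 lattice points, so counting each shared vertex once the boundary has gcd(4,27) + gcd(64,41) + gcd(22,50) + gcd(90,18) = 1+1+2+18 = 22.
Pick's theorem gives I = A − B/2 + 1 = 3230 − 22/2 + 1 = 3220.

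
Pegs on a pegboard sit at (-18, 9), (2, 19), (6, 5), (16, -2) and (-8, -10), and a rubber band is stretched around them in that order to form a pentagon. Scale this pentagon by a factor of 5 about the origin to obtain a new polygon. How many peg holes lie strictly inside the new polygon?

The shoelace formula gives twice the area as |[(-18)·19 − 2·9] + [2·5 − 6·19] + [6·(-2) − 16·5] + [16·(-10) − (-8)·(-2)] + [(-8)·9 − (-18)·(-10)]| = 984, so the area is 492.
Along each edge there are gcd(|Δx|,|Δy|)+1 lattice points, so counting each shared vertex once the boundary has gcd(20,10) + gcd(4,14) + gcd(10,7) + gcd(24,8) + gcd(10,19) = 10+2+1+8+1 = 22.
Scaling by 5 multiplies the area by 5² = 25 (so the new area is 12300) and multiplies the boundary lattice-point count by 5, giving 110.
By Pick's theorem, the interior count of the dilated polygon is 12300 − 110/2 + 1 = 12246.

12246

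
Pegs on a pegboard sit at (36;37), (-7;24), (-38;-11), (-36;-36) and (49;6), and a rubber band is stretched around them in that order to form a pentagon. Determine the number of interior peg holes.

3113

Using the shoelace formula, 2A = |[36·24 − (-7)·37] + [(-7)·(-11) − (-38)·24] + [(-38)·(-36) − (-36)·(-11)] + [(-36)·6 − 49·(-36)] + [49·37 − 36·6]| = 6229, so the area is 6229/2.
Summing gcd(|Δx|,|Δy|) over the edges gives the boundary count: gcd(43,13) + gcd(31,35) + gcd(2,25) + gcd(85,42) + gcd(13,31) = 1+1+1+1+1 = 5.
Pick's theorem gives I = A − B/2 + 1 = 6229/2 − 5/2 + 1 = 3113.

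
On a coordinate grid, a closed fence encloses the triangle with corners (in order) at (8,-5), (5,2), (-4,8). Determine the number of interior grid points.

By the shoelace formula, twice the signed area is |[8·2 − 5·(-5)] + [5·8 − (-4)·2] + [(-4)·(-5) − 8·8]| = 45, so the area is 22.5.
Along each edge there are gcd(|Δx|,|Δy|)+1 lattice points, so counting each shared vertex once the boundary has gcd(3,7) + gcd(9,6) + gcd(12,13) = 1+3+1 = 5.
By Pick's theorem A = I + B/2 − 1, so I = 22.5 − 5/2 + 1 = 21.

21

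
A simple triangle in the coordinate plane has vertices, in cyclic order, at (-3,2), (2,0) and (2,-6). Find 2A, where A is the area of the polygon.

30

By the shoelace formula, twice the signed area is |((-3)·0 − 2·2) + (2·(-6) − 2·0) + (2·2 − (-3)·(-6))| = 30, so the area is 15.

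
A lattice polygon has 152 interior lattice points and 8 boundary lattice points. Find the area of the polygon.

155

Pick's theorem states A = I + B/2 − 1, so A = 152 + 8/2 − 1 = 155.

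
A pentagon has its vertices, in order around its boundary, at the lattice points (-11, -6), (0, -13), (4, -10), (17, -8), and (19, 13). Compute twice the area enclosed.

Using the shoelace formula, 2A = |((-11)·(-13) − 0·(-6)) + (0·(-10) − 4·(-13)) + (4·(-8) − 17·(-10)) + (17·13 − 19·(-8)) + (19·(-6) − (-11)·13)| = 735, so the area is 735/2.

735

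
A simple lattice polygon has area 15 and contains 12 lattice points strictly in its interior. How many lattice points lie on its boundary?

8

Pick's theorem gives A = I + B/2 − 1, so B = 2(A − I + 1) = 2(15 − 12 + 1) = 8.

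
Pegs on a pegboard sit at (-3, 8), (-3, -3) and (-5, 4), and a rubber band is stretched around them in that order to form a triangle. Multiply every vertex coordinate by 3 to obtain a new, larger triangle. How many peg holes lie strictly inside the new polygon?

79

By the shoelace formula, twice the signed area is |[(-3)·(-3) − (-3)·8] + [(-3)·4 − (-5)·(-3)] + [(-5)·8 − (-3)·4]| = 22, so the area is 11.
Summing gcd(|Δx|,|Δy|) over the edges gives the boundary count: gcd(0,11) + gcd(2,7) + gcd(2,4) = 11+1+2 = 14.
Scaling by 3 multiplies the area by 3² = 9 (so the new area is 99) and multiplies the boundary lattice-point count by 3, giving 42.
By Pick's theorem, the interior count of the dilated polygon is 99 − 42/2 + 1 = 79.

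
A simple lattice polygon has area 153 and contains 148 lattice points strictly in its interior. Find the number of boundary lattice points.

12

Pick's theorem gives A = I + B/2 − 1, so B = 2(A − I + 1) = 2(153 − 148 + 1) = 12.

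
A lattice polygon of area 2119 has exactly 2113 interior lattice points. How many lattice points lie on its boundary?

Pick's theorem gives A = I + B/2 − 1, so B = 2(A − I + 1) = 2(2119 − 2113 + 1) = 14.

14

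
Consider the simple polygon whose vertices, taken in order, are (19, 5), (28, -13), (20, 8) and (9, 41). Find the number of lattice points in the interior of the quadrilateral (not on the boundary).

45

By the shoelace formula, twice the signed area is |[19·(-13) − 28·5] + [28·8 − 20·(-13)] + [20·41 − 9·8] + [9·5 − 19·41]| = 111, so the area is 55.5.
Summing gcd(|Δx|,|Δy|) over the edges gives the boundary count: gcd(9,18) + gcd(8,21) + gcd(11,33) + gcd(10,36) = 9+1+11+2 = 23.
By Pick's theorem A = I + B/2 − 1, so I = 55.5 − 23/2 + 1 = 45.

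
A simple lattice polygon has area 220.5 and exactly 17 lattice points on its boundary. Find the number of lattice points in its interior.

213

From Pick's theorem, I = A − B/2 + 1 = 220.5 − 17/2 + 1 = 213.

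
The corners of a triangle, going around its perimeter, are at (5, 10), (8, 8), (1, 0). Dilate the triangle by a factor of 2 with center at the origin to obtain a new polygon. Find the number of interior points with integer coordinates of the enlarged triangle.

73

Using the shoelace formula, 2A = |[5·8 − 8·10] + [8·0 − 1·8] + [1·10 − 5·0]| = 38, so the area is 19.
Along each edge there are gcd(|Δx|,|Δy|)+1 lattice points, so counting each shared vertex once the boundary has gcd(3,2) + gcd(7,8) + gcd(4,10) = 1+1+2 = 4.
Scaling by 2 multiplies the area by 2² = 4 (so the new area is 76) and multiplies the boundary lattice-point count by 2, giving 8.
By Pick's theorem, the interior count of the dilated polygon is 76 − 8/2 + 1 = 73.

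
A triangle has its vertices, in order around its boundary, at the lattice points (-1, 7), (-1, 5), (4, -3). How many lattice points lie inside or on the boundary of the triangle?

10

Using the shoelace formula, 2A = |[(-1)·5 − (-1)·7] + [(-1)·(-3) − 4·5] + [4·7 − (-1)·(-3)]| = 10, so the area is 5.
Along each edge there are gcd(|Δx|,|Δy|)+1 lattice points, so counting each shared vertex once the boundary has gcd(0,2) + gcd(5,8) + gcd(5,10) = 2+1+5 = 8.
Pick's theorem gives I = A − B/2 + 1 = 5 − 8/2 + 1 = 2, so the closed region contains I + B = 2 + 8 = 10 lattice points.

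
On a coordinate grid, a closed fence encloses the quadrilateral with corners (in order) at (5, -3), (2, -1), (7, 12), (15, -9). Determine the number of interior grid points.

104

By the shoelace formula, twice the signed area is |[5·(-1) − 2·(-3)] + [2·12 − 7·(-1)] + [7·(-9) − 15·12] + [15·(-3) − 5·(-9)]| = 211, so the area is 105.5.
Summing gcd(|Δx|,|Δy|) over the edges gives the boundary count: gcd(3,2) + gcd(5,13) + gcd(8,21) + gcd(10,6) = 1+1+1+2 = 5.
Pick's theorem gives I = A − B/2 + 1 = 105.5 − 5/2 + 1 = 104.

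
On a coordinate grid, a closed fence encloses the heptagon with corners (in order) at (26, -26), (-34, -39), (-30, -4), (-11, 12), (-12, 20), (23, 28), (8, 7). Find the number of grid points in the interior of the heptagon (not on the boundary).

2326

By the shoelace formula, twice the signed area is |[26·(-39) − (-34)·(-26)] + [(-34)·(-4) − (-30)·(-39)] + [(-30)·12 − (-11)·(-4)] + [(-11)·20 − (-12)·12] + [(-12)·28 − 23·20] + [23·7 − 8·28] + [8·(-26) − 26·7]| = 4661, so the area is 4661/2.
The number of boundary lattice points is Σ gcd(|Δx|,|Δy|) = gcd(60,13) + gcd(4,35) + gcd(19,16) + gcd(1,8) + gcd(35,8) + gcd(15,21) + gcd(18,33) = 1+1+1+1+1+3+3 = 11.
By Pick's theorem A = I + B/2 − 1, so I = 4661/2 − 11/2 + 1 = 2326.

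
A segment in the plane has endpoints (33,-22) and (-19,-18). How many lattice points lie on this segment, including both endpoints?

5

The number of lattice points on a segment between lattice points is gcd(|Δx|,|Δy|) + 1 = gcd(52,4) + 1 = 4 + 1 = 5.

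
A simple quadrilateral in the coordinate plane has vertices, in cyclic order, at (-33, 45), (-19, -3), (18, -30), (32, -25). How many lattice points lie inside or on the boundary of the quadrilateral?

1357

By the shoelace formula, twice the signed area is |((-33)·(-3) − (-19)·45) + ((-19)·(-30) − 18·(-3)) + (18·(-25) − 32·(-30)) + (32·45 − (-33)·(-25))| = 2703, so the area is 2703/2.
The number of boundary lattice points is Σ gcd(|Δx|,|Δy|) = gcd(14,48) + gcd(37,27) + gcd(14,5) + gcd(65,70) = 2+1+1+5 = 9.
Pick's theorem gives I = A − B/2 + 1 = 2703/2 − 9/2 + 1 = 1348, so the closed region contains I + B = 1348 + 9 = 1357 lattice points.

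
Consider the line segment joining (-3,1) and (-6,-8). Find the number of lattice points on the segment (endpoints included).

The number of lattice points on a segment between lattice points is gcd(|Δx|,|Δy|) + 1 = gcd(3,9) + 1 = 3 + 1 = 4.

4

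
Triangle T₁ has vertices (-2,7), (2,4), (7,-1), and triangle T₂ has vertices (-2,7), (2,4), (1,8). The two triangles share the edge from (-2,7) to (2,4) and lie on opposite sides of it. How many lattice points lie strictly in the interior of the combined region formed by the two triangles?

6

The union is the simple quadrilateral with vertices (-2,7), (7,-1), (2,4), (1,8) in order.
By the shoelace formula, twice the signed area is |((-2)·(-1) − 7·7) + (7·4 − 2·(-1)) + (2·8 − 1·4) + (1·7 − (-2)·8)| = 18, so the area is 9.
The number of boundary lattice points is Σ gcd(|Δx|,|Δy|) = gcd(9,8) + gcd(5,5) + gcd(1,4) + gcd(3,1) = 1+5+1+1 = 8.
By Pick's theorem I = A − B/2 + 1 = 9 − 8/2 + 1 = 6.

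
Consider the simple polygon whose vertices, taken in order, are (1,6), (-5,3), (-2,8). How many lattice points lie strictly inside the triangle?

9

By the shoelace formula, twice the signed area is |[1·3 − (-5)·6] + [(-5)·8 − (-2)·3] + [(-2)·6 − 1·8]| = 21, so the area is 10.5.
Along each edge there are gcd(|Δx|,|Δy|)+1 lattice points, so counting each shared vertex once the boundary has gcd(6,3) + gcd(3,5) + gcd(3,2) = 3+1+1 = 5.
By Pick's theorem A = I + B/2 − 1, so I = 10.5 − 5/2 + 1 = 9.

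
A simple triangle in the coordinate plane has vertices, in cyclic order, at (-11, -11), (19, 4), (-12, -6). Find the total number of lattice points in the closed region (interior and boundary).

By the shoelace formula, twice the signed area is |[(-11)·4 − 19·(-11)] + [19·(-6) − (-12)·4] + [(-12)·(-11) − (-11)·(-6)]| = 165, so the area is 82.5.
The number of boundary lattice points is Σ gcd(|Δx|,|Δy|) = gcd(30,15) + gcd(31,10) + gcd(1,5) = 15+1+1 = 17.
Pick's theorem gives I = A − B/2 + 1 = 82.5 − 17/2 + 1 = 75, so the closed region contains I + B = 75 + 17 = 92 lattice points.

92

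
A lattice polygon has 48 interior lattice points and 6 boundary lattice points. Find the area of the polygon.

50

By Pick's theorem, A = I + B/2 − 1 = 48 + 6/2 − 1 = 50.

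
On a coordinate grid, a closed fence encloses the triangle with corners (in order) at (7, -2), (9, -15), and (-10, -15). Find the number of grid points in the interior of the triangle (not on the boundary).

The shoelace formula gives twice the area as |(7·(-15) − 9·(-2)) + (9·(-15) − (-10)·(-15)) + ((-10)·(-2) − 7·(-15))| = 247, so the area is 247/2.
The number of boundary lattice points is Σ gcd(|Δx|,|Δy|) = gcd(2,13) + gcd(19,0) + gcd(17,13) = 1+19+1 = 21.
Pick's theorem gives I = A − B/2 + 1 = 247/2 − 21/2 + 1 = 114.

114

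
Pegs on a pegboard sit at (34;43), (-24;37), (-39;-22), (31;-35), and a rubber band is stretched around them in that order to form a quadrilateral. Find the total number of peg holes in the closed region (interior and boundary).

4420

By the shoelace formula, twice the signed area is |(34·37 − (-24)·43) + ((-24)·(-22) − (-39)·37) + ((-39)·(-35) − 31·(-22)) + (31·43 − 34·(-35))| = 8831, so the area is 4415.5.
The number of boundary lattice points is Σ gcd(|Δx|,|Δy|) = gcd(58,6) + gcd(15,59) + gcd(70,13) + gcd(3,78) = 2+1+1+3 = 7.
Pick's theorem gives I = A − B/2 + 1 = 4415.5 − 7/2 + 1 = 4413, so the closed region contains I + B = 4413 + 7 = 4420 lattice points.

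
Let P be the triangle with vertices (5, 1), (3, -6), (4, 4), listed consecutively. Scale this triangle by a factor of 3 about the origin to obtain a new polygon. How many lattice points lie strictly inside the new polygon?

By the shoelace formula, twice the signed area is |[5·(-6) − 3·1] + [3·4 − 4·(-6)] + [4·1 − 5·4]| = 13, so the area is 13/2.
The number of boundary lattice points is Σ gcd(|Δx|,|Δy|) = gcd(2,7) + gcd(1,10) + gcd(1,3) = 1+1+1 = 3.
Scaling by 3 multiplies the area by 3² = 9 (so the new area is 58.5) and multiplies the boundary lattice-point count by 3, giving 9.
By Pick's theorem, the interior count of the dilated polygon is 58.5 − 9/2 + 1 = 55.

55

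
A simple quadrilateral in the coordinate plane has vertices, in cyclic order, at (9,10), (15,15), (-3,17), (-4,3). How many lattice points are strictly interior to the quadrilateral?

Using the shoelace formula, 2A = |[9·15 − 15·10] + [15·17 − (-3)·15] + [(-3)·3 − (-4)·17] + [(-4)·10 − 9·3]| = 277, so the area is 138.5.
The number of boundary lattice points is Σ gcd(|Δx|,|Δy|) = gcd(6,5) + gcd(18,2) + gcd(1,14) + gcd(13,7) = 1+2+1+1 = 5.
By Pick's theorem A = I + B/2 − 1, so I = 138.5 − 5/2 + 1 = 137.

137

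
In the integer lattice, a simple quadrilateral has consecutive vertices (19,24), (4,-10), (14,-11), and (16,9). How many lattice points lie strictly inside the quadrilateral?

160

The shoelace formula gives twice the area as |[19·(-10) − 4·24] + [4·(-11) − 14·(-10)] + [14·9 − 16·(-11)] + [16·24 − 19·9]| = 325, so the area is 162.5.
The number of boundary lattice points is Σ gcd(|Δx|,|Δy|) = gcd(15,34) + gcd(10,1) + gcd(2,20) + gcd(3,15) = 1+1+2+3 = 7.
By Pick's theorem A = I + B/2 − 1, so I = 162.5 − 7/2 + 1 = 160.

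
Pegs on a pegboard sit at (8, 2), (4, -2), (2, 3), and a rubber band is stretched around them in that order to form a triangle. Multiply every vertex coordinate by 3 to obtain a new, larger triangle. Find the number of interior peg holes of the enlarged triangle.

The shoelace formula gives twice the area as |(8·(-2) − 4·2) + (4·3 − 2·(-2)) + (2·2 − 8·3)| = 28, so the area is 14.
The number of boundary lattice points is Σ gcd(|Δx|,|Δy|) = gcd(4,4) + gcd(2,5) + gcd(6,1) = 4+1+1 = 6.
Scaling by 3 multiplies the area by 3² = 9 (so the new area is 126) and multiplies the boundary lattice-point count by 3, giving 18.
By Pick's theorem, the interior count of the dilated polygon is 126 − 18/2 + 1 = 118.

118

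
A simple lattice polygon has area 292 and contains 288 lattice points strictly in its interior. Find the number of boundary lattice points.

10

Pick's theorem gives A = I + B/2 − 1, so B = 2(A − I + 1) = 2(292 − 288 + 1) = 10.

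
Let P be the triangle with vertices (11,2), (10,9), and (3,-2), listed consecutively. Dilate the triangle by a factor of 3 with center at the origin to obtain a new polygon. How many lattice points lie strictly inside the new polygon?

262

The shoelace formula gives twice the area as |[11·9 − 10·2] + [10·(-2) − 3·9] + [3·2 − 11·(-2)]| = 60, so the area is 30.
Summing gcd(|Δx|,|Δy|) over the edges gives the boundary count: gcd(1,7) + gcd(7,11) + gcd(8,4) = 1+1+4 = 6.
Scaling by 3 multiplies the area by 3² = 9 (so the new area is 270) and multiplies the boundary lattice-point count by 3, giving 18.
By Pick's theorem, the interior count of the dilated polygon is 270 − 18/2 + 1 = 262.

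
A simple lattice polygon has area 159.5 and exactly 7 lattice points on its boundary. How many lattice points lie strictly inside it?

From Pick's theorem, I = A − B/2 + 1 = 159.5 − 7/2 + 1 = 157.

157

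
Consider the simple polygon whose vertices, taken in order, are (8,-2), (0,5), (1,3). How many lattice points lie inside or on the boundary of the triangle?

The shoelace formula gives twice the area as |[8·5 − 0·(-2)] + [0·3 − 1·5] + [1·(-2) − 8·3]| = 9, so the area is 4.5.
Along each edge there are gcd(|Δx|,|Δy|)+1 lattice points, so counting each shared vertex once the boundary has gcd(8,7) + gcd(1,2) + gcd(7,5) = 1+1+1 = 3.
Pick's theorem gives I = A − B/2 + 1 = 4.5 − 3/2 + 1 = 4, so the closed region contains I + B = 4 + 3 = 7 lattice points.

7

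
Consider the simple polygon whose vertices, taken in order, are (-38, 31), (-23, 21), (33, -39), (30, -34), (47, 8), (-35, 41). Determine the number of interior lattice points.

The shoelace formula gives twice the area as |[(-38)·21 − (-23)·31] + [(-23)·(-39) − 33·21] + [33·(-34) − 30·(-39)] + [30·8 − 47·(-34)] + [47·41 − (-35)·8] + [(-35)·31 − (-38)·41]| = 4685, so the area is 2342.5.
Summing gcd(|Δx|,|Δy|) over the edges gives the boundary count: gcd(15,10) + gcd(56,60) + gcd(3,5) + gcd(17,42) + gcd(82,33) + gcd(3,10) = 5+4+1+1+1+1 = 13.
By Pick's theorem A = I + B/2 − 1, so I = 2342.5 − 13/2 + 1 = 2337.

2337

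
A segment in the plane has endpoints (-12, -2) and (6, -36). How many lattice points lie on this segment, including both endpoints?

The number of lattice points on a segment between lattice points is gcd(|Δx|,|Δy|) + 1 = gcd(18,34) + 1 = 2 + 1 = 3.

3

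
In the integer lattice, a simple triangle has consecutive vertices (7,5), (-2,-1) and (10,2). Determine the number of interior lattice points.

By the shoelace formula, twice the signed area is |[7·(-1) − (-2)·5] + [(-2)·2 − 10·(-1)] + [10·5 − 7·2]| = 45, so the area is 22.5.
Summing gcd(|Δx|,|Δy|) over the edges gives the boundary count: gcd(9,6) + gcd(12,3) + gcd(3,3) = 3+3+3 = 9.
By Pick's theorem A = I + B/2 − 1, so I = 22.5 − 9/2 + 1 = 19.

19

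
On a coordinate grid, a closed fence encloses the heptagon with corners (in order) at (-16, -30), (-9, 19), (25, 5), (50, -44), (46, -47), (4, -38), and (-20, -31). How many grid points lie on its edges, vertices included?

16

Along each edge there are gcd(|Δx|,|Δy|)+1 lattice points, so counting each shared vertex once the boundary has gcd(7,49) + gcd(34,14) + gcd(25,49) + gcd(4,3) + gcd(42,9) + gcd(24,7) + gcd(4,1) = 7+2+1+1+3+1+1 = 16.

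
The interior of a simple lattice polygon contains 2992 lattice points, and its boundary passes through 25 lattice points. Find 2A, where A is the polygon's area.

6007

By Pick's theorem, A = I + B/2 − 1 = 2992 + 25/2 − 1 = 6007/2.
Hence 2A = 6007.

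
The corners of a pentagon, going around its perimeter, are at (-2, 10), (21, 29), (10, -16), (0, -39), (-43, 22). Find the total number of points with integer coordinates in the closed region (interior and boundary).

1677

The shoelace formula gives twice the area as |((-2)·29 − 21·10) + (21·(-16) − 10·29) + (10·(-39) − 0·(-16)) + (0·22 − (-43)·(-39)) + ((-43)·10 − (-2)·22)| = 3347, so the area is 3347/2.
Along each edge there are gcd(|Δx|,|Δy|)+1 lattice points, so counting each shared vertex once the boundary has gcd(23,19) + gcd(11,45) + gcd(10,23) + gcd(43,61) + gcd(41,12) = 1+1+1+1+1 = 5.
Pick's theorem gives I = A − B/2 + 1 = 3347/2 − 5/2 + 1 = 1672, so the closed region contains I + B = 1672 + 5 = 1677 lattice points.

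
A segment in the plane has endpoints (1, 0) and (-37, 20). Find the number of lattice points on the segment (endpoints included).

The number of lattice points on a segment between lattice points is gcd(|Δx|,|Δy|) + 1 = gcd(38,20) + 1 = 2 + 1 = 3.

3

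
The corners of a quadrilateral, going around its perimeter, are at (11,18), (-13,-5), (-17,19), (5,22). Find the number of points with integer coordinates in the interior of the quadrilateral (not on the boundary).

384

By the shoelace formula, twice the signed area is |(11·(-5) − (-13)·18) + ((-13)·19 − (-17)·(-5)) + ((-17)·22 − 5·19) + (5·18 − 11·22)| = 774, so the area is 387.
Along each edge there are gcd(|Δx|,|Δy|)+1 lattice points, so counting each shared vertex once the boundary has gcd(24,23) + gcd(4,24) + gcd(22,3) + gcd(6,4) = 1+4+1+2 = 8.
Pick's theorem gives I = A − B/2 + 1 = 387 − 8/2 + 1 = 384.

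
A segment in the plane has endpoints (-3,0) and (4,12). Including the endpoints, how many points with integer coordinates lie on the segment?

2

The number of lattice points on a segment between lattice points is gcd(|Δx|,|Δy|) + 1 = gcd(7,12) + 1 = 1 + 1 = 2.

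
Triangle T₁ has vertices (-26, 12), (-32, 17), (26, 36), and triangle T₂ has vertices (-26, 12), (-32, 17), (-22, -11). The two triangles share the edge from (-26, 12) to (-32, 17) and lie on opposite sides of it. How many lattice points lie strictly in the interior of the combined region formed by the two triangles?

258

The union is the simple quadrilateral with vertices (-26, 12), (26, 36), (-32, 17), (-22, -11) in order.
By the shoelace formula, twice the signed area is |[(-26)·36 − 26·12] + [26·17 − (-32)·36] + [(-32)·(-11) − (-22)·17] + [(-22)·12 − (-26)·(-11)]| = 522, so the area is 261.
The number of boundary lattice points is Σ gcd(|Δx|,|Δy|) = gcd(52,24) + gcd(58,19) + gcd(10,28) + gcd(4,23) = 4+1+2+1 = 8.
By Pick's theorem I = A − B/2 + 1 = 261 − 8/2 + 1 = 258.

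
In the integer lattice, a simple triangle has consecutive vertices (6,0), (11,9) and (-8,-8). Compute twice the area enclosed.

The shoelace formula gives twice the area as |[6·9 − 11·0] + [11·(-8) − (-8)·9] + [(-8)·0 − 6·(-8)]| = 86, so the area is 43.

86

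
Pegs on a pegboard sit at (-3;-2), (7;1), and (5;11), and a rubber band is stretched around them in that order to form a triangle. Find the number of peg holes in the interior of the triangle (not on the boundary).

By the shoelace formula, twice the signed area is |[(-3)·1 − 7·(-2)] + [7·11 − 5·1] + [5·(-2) − (-3)·11]| = 106, so the area is 53.
The number of boundary lattice points is Σ gcd(|Δx|,|Δy|) = gcd(10,3) + gcd(2,10) + gcd(8,13) = 1+2+1 = 4.
Pick's theorem gives I = A − B/2 + 1 = 53 − 4/2 + 1 = 52.

52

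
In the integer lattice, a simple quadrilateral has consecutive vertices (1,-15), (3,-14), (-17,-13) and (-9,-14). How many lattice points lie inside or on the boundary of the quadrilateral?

15

The shoelace formula gives twice the area as |[1·(-14) − 3·(-15)] + [3·(-13) − (-17)·(-14)] + [(-17)·(-14) − (-9)·(-13)] + [(-9)·(-15) − 1·(-14)]| = 24, so the area is 12.
Along each edge there are gcd(|Δx|,|Δy|)+1 lattice points, so counting each shared vertex once the boundary has gcd(2,1) + gcd(20,1) + gcd(8,1) + gcd(10,1) = 1+1+1+1 = 4.
Pick's theorem gives I = A − B/2 + 1 = 12 − 4/2 + 1 = 11, so the closed region contains I + B = 11 + 4 = 15 lattice points.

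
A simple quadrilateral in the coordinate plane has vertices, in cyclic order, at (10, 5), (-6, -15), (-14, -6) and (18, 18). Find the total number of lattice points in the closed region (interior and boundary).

272

Using the shoelace formula, 2A = |(10·(-15) − (-6)·5) + ((-6)·(-6) − (-14)·(-15)) + ((-14)·18 − 18·(-6)) + (18·5 − 10·18)| = 528, so the area is 264.
Summing gcd(|Δx|,|Δy|) over the edges gives the boundary count: gcd(16,20) + gcd(8,9) + gcd(32,24) + gcd(8,13) = 4+1+8+1 = 14.
Pick's theorem gives I = A − B/2 + 1 = 264 − 14/2 + 1 = 258, so the closed region contains I + B = 258 + 14 = 272 lattice points.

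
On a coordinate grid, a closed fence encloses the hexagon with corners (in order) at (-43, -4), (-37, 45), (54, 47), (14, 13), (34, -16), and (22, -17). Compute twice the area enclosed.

By the shoelace formula, twice the signed area is |((-43)·45 − (-37)·(-4)) + ((-37)·47 − 54·45) + (54·13 − 14·47) + (14·(-16) − 34·13) + (34·(-17) − 22·(-16)) + (22·(-4) − (-43)·(-17))| = 7919, so the area is 3959.5.

7919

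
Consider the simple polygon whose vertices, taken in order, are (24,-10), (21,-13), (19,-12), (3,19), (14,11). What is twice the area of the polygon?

347

The shoelace formula gives twice the area as |[24·(-13) − 21·(-10)] + [21·(-12) − 19·(-13)] + [19·19 − 3·(-12)] + [3·11 − 14·19] + [14·(-10) − 24·11]| = 347, so the area is 347/2.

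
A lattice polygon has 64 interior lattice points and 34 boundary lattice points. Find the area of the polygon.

80

Pick's theorem states A = I + B/2 − 1, so A = 64 + 34/2 − 1 = 80.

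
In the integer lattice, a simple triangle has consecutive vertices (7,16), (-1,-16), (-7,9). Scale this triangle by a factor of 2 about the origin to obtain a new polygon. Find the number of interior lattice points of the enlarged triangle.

By the shoelace formula, twice the signed area is |(7·(-16) − (-1)·16) + ((-1)·9 − (-7)·(-16)) + ((-7)·16 − 7·9)| = 392, so the area is 196.
The number of boundary lattice points is Σ gcd(|Δx|,|Δy|) = gcd(8,32) + gcd(6,25) + gcd(14,7) = 8+1+7 = 16.
Scaling by 2 multiplies the area by 2² = 4 (so the new area is 784) and multiplies the boundary lattice-point count by 2, giving 32.
By Pick's theorem, the interior count of the dilated polygon is 784 − 32/2 + 1 = 769.

769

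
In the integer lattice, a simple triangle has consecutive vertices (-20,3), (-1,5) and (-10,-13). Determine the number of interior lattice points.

By the shoelace formula, twice the signed area is |((-20)·5 − (-1)·3) + ((-1)·(-13) − (-10)·5) + ((-10)·3 − (-20)·(-13))| = 324, so the area is 162.
The number of boundary lattice points is Σ gcd(|Δx|,|Δy|) = gcd(19,2) + gcd(9,18) + gcd(10,16) = 1+9+2 = 12.
Pick's theorem gives I = A − B/2 + 1 = 162 − 12/2 + 1 = 157.

157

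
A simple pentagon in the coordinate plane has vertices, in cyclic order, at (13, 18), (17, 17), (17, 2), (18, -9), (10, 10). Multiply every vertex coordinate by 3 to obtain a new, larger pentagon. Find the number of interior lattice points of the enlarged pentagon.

913

The shoelace formula gives twice the area as |[13·17 − 17·18] + [17·2 − 17·17] + [17·(-9) − 18·2] + [18·10 − 10·(-9)] + [10·18 − 13·10]| = 209, so the area is 209/2.
The number of boundary lattice points is Σ gcd(|Δx|,|Δy|) = gcd(4,1) + gcd(0,15) + gcd(1,11) + gcd(8,19) + gcd(3,8) = 1+15+1+1+1 = 19.
Scaling by 3 multiplies the area by 3² = 9 (so the new area is 940.5) and multiplies the boundary lattice-point count by 3, giving 57.
By Pick's theorem, the interior count of the dilated polygon is 940.5 − 57/2 + 1 = 913.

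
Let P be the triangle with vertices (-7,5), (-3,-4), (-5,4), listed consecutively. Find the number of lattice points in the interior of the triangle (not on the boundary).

Using the shoelace formula, 2A = |[(-7)·(-4) − (-3)·5] + [(-3)·4 − (-5)·(-4)] + [(-5)·5 − (-7)·4]| = 14, so the area is 7.
The number of boundary lattice points is Σ gcd(|Δx|,|Δy|) = gcd(4,9) + gcd(2,8) + gcd(2,1) = 1+2+1 = 4.
Pick's theorem gives I = A − B/2 + 1 = 7 − 4/2 + 1 = 6.

6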